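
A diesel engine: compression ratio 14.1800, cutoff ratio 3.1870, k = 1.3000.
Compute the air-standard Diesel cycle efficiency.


r^(k-1) = 2.2157
rc^k = 4.5123
eta = 0.4424 = 44.2436%

44.2436%


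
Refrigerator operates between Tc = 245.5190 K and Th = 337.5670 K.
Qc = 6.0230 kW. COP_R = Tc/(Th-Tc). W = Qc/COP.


COP = 245.5190 / 92.0480 = 2.6673
W = 6.0230 / 2.6673 = 2.2581 kW

COP = 2.6673, W = 2.2581 kW


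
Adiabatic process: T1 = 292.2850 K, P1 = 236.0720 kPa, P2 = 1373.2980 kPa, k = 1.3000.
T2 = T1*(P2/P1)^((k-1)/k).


(k-1)/k = 0.2308
(P2/P1)^exp = 1.5013
T2 = 292.2850 * 1.5013 = 438.8140 K

438.8140 K


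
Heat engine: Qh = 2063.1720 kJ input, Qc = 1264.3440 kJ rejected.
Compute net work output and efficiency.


W = 2063.1720 - 1264.3440 = 798.8280 kJ
eta = 798.8280 / 2063.1720 = 0.3872 = 38.7184%

W = 798.8280 kJ, eta = 38.7184%


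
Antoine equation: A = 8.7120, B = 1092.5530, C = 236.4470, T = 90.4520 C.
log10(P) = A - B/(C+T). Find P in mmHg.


C+T = 326.8990
B/(C+T) = 3.3422
log10(P) = 8.7120 - 3.3422 = 5.3698
P = 10^5.3698 = 234329.5375 mmHg

234329.5375 mmHg


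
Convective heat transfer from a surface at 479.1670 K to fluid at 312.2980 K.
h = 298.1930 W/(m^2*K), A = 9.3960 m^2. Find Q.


dT = 166.8690 K
Q = 298.1930 * 9.3960 * 166.8690 = 467537.1399 W

467537.1399 W


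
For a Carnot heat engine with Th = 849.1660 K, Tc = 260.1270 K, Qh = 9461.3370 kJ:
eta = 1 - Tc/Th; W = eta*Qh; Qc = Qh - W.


eta = 1 - 260.1270/849.1660 = 0.6937
W = 0.6937 * 9461.3370 = 6563.0236 kJ
Qc = 9461.3370 - 6563.0236 = 2898.3134 kJ

eta = 69.3668%, W = 6563.0236 kJ, Qc = 2898.3134 kJ


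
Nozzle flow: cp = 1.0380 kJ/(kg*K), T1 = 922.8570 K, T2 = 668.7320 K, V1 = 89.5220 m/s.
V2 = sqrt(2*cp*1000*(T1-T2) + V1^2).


dT = 254.1250 K
2*cp*1000*dT = 527563.5000
V1^2 = 8014.1885
V2 = sqrt(535577.6885) = 731.8317 m/s

731.8317 m/s


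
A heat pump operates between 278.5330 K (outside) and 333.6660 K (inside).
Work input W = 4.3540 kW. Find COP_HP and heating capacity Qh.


COP = 333.6660 / 55.1330 = 6.0520
Qh = 6.0520 * 4.3540 = 26.3505 kW

COP = 6.0520, Qh = 26.3505 kW


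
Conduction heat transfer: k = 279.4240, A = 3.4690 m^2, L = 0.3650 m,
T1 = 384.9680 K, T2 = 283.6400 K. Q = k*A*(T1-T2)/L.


dT = 101.3280 K
Q = 279.4240 * 3.4690 * 101.3280 / 0.3650 = 269094.3699 W

269094.3699 W


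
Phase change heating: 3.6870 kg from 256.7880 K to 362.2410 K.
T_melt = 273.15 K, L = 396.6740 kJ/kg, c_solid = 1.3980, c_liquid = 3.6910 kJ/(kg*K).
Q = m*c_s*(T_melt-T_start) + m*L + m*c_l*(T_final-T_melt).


Q1 (sensible, solid) = 3.6870 * 1.3980 * 16.3620 = 84.3367 kJ
Q2 (latent) = 3.6870 * 396.6740 = 1462.5370 kJ
Q3 (sensible, liquid) = 3.6870 * 3.6910 * 89.0910 = 1212.4142 kJ
Q_total = 2759.2880 kJ

2759.2880 kJ


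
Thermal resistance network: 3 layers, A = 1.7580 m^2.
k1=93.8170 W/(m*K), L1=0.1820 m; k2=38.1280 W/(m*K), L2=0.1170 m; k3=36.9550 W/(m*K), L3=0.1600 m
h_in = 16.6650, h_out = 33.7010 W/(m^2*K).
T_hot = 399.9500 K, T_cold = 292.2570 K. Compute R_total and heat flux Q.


R_conv_in = 1/(16.6650*1.7580) = 0.0341
R_1 = 0.1820/(93.8170*1.7580) = 0.0011
R_2 = 0.1170/(38.1280*1.7580) = 0.0017
R_3 = 0.1600/(36.9550*1.7580) = 0.0025
R_conv_out = 1/(33.7010*1.7580) = 0.0169
R_total = 0.0563 K/W
Q = 107.6930 / 0.0563 = 1912.0410 W

R_total = 0.0563 K/W, Q = 1912.0410 W


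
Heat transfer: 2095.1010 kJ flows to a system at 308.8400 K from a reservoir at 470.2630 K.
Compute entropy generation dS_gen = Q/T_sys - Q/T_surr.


dS_sys = 2095.1010/308.8400 = 6.7838 kJ/K
dS_surr = -2095.1010/470.2630 = -4.4552 kJ/K
dS_gen = 6.7838 - 4.4552 = 2.3286 kJ/K (irreversible)

dS_gen = 2.3286 kJ/K, irreversible


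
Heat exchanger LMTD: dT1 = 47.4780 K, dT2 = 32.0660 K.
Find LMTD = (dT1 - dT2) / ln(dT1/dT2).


dT1/dT2 = 1.4806
ln(dT1/dT2) = 0.3925
LMTD = 15.4120 / 0.3925 = 39.2692 K

39.2692 K


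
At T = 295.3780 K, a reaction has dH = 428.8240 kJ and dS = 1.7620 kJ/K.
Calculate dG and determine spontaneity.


T*dS = 295.3780 * 1.7620 = 520.4560 kJ
dG = 428.8240 - 520.4560 = -91.6320 kJ (spontaneous)

dG = -91.6320 kJ, spontaneous


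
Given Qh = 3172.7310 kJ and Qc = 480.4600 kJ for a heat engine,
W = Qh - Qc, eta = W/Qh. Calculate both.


W = 3172.7310 - 480.4600 = 2692.2710 kJ
eta = 2692.2710 / 3172.7310 = 0.8486 = 84.8566%

W = 2692.2710 kJ, eta = 84.8566%


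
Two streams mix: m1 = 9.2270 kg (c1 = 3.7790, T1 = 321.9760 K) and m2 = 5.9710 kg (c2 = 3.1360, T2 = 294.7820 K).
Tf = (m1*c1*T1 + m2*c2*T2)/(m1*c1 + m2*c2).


num = 16746.7368
den = 53.5939
Tf = 312.4747 K

312.4747 K


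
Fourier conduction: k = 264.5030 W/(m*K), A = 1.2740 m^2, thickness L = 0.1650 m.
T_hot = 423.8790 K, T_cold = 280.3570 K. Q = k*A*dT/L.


dT = 143.5220 K
Q = 264.5030 * 1.2740 * 143.5220 / 0.1650 = 293112.6512 W

293112.6512 W


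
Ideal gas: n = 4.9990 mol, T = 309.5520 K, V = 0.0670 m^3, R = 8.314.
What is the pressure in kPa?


P = nRT/V = 4.9990 * 8.314 * 309.5520 / 0.0670
= 12865.5030 / 0.0670 = 192022.4332 Pa = 192.0224 kPa

192.0224 kPa


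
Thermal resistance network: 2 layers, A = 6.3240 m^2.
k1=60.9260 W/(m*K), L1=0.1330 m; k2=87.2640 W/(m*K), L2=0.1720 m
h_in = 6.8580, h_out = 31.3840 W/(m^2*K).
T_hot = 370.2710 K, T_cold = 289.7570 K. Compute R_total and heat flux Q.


R_conv_in = 1/(6.8580*6.3240) = 0.0231
R_1 = 0.1330/(60.9260*6.3240) = 0.0003
R_2 = 0.1720/(87.2640*6.3240) = 0.0003
R_conv_out = 1/(31.3840*6.3240) = 0.0050
R_total = 0.0288 K/W
Q = 80.5140 / 0.0288 = 2800.2177 W

R_total = 0.0288 K/W, Q = 2800.2177 W


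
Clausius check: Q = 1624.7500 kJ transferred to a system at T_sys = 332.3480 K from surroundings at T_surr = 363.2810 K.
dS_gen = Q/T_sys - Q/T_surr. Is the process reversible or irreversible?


dS_sys = 1624.7500/332.3480 = 4.8887 kJ/K
dS_surr = -1624.7500/363.2810 = -4.4724 kJ/K
dS_gen = 4.8887 - 4.4724 = 0.4163 kJ/K (irreversible)

dS_gen = 0.4163 kJ/K, irreversible


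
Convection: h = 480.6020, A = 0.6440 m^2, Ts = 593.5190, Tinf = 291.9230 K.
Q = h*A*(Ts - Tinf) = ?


dT = 301.5960 K
Q = 480.6020 * 0.6440 * 301.5960 = 93346.2807 W

93346.2807 W


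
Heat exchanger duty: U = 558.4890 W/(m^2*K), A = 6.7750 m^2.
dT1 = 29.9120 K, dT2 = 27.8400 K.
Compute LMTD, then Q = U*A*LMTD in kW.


LMTD = 28.8636 K
Q = 558.4890 * 6.7750 * 28.8636 = 109213.0438 W = 109.2130 kW

109.2130 kW


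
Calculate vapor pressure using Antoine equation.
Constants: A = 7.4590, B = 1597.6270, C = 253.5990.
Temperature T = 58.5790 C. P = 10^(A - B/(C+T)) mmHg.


C+T = 312.1780
B/(C+T) = 5.1177
log10(P) = 7.4590 - 5.1177 = 2.3413
P = 10^2.3413 = 219.4423 mmHg

219.4423 mmHg


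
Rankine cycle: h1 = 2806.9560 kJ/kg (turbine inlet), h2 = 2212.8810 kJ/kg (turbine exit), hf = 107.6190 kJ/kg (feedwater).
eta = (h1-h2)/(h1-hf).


W = 594.0750 kJ/kg
Q_in = 2699.3370 kJ/kg
eta = 0.2201 = 22.0082%

eta = 22.0082%


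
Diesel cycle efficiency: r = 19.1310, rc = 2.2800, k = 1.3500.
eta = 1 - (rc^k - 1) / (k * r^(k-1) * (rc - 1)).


r^(k-1) = 2.8094
rc^k = 3.0424
eta = 0.5793 = 57.9290%

57.9290%


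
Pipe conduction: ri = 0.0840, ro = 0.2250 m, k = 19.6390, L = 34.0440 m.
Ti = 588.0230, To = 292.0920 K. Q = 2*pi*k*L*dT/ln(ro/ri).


dT = 295.9310 K
ln(ro/ri) = 0.9853
Q = 2*pi*19.6390*34.0440*295.9310 / 0.9853 = 1261737.5454 W

1261737.5454 W


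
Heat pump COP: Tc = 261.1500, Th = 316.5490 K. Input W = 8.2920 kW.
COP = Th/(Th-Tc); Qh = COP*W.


COP = 316.5490 / 55.3990 = 5.7140
Qh = 5.7140 * 8.2920 = 47.3804 kW

COP = 5.7140, Qh = 47.3804 kW


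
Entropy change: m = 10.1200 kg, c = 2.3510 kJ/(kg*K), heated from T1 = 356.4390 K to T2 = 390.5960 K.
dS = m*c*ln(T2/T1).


T2/T1 = 1.0958
ln(T2/T1) = 0.0915
dS = 10.1200 * 2.3510 * 0.0915 = 2.1772 kJ/K

2.1772 kJ/K


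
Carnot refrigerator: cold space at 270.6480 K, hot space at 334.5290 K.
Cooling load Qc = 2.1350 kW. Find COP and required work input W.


COP = 270.6480 / 63.8810 = 4.2368
W = 2.1350 / 4.2368 = 0.5039 kW

COP = 4.2368, W = 0.5039 kW


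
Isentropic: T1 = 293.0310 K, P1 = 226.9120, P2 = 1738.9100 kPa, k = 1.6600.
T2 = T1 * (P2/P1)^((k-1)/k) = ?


(k-1)/k = 0.3976
(P2/P1)^exp = 2.2472
T2 = 293.0310 * 2.2472 = 658.4917 K

658.4917 K


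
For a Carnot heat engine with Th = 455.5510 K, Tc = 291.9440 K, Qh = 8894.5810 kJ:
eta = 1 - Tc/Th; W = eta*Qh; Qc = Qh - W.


eta = 1 - 291.9440/455.5510 = 0.3591
W = 0.3591 * 8894.5810 = 3194.4079 kJ
Qc = 8894.5810 - 3194.4079 = 5700.1731 kJ

eta = 35.9141%, W = 3194.4079 kJ, Qc = 5700.1731 kJ


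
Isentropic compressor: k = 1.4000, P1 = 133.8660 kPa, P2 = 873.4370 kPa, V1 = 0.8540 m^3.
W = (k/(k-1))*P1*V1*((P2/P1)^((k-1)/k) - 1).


(k-1)/k = 0.2857
(P2/P1)^exp = 1.7090
W = 3.5000 * 133.8660 * 0.8540 * (1.7090 - 1) = 283.6728 kJ

283.6728 kJ


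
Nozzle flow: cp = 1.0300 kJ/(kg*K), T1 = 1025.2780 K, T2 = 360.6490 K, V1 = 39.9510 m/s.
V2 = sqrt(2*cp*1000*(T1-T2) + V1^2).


dT = 664.6290 K
2*cp*1000*dT = 1369135.7400
V1^2 = 1596.0824
V2 = sqrt(1370731.8224) = 1170.7826 m/s

1170.7826 m/s


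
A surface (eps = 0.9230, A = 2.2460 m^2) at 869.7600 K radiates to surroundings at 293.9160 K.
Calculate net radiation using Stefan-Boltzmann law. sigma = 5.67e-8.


T^4 = 5.7227e+11
Tsurr^4 = 7.4626e+09
Q = 0.9230 * 5.67e-8 * 2.2460 * 5.6480e+11 = 66388.3009 W

66388.3009 W


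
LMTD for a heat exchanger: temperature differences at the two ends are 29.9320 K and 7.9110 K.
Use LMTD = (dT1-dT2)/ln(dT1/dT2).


dT1/dT2 = 3.7836
ln(dT1/dT2) = 1.3307
LMTD = 22.0210 / 1.3307 = 16.5488 K

16.5488 K


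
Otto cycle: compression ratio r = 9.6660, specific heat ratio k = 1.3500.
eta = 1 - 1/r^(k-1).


r^(k-1) = 2.2123
eta = 1 - 1/2.2123 = 0.5480 = 54.7974%

54.7974%


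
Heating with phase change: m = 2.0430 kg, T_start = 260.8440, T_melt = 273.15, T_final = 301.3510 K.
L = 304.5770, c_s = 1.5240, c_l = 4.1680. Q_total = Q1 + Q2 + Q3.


Q1 (sensible, solid) = 2.0430 * 1.5240 * 12.3060 = 38.3151 kJ
Q2 (latent) = 2.0430 * 304.5770 = 622.2508 kJ
Q3 (sensible, liquid) = 2.0430 * 4.1680 * 28.2010 = 240.1378 kJ
Q_total = 900.7038 kJ

900.7038 kJ


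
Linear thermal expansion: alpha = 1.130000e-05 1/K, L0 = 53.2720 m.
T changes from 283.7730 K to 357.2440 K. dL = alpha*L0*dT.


dT = 73.4710 K
dL = 1.130000e-05 * 53.2720 * 73.4710 = 0.044228 m
L_final = 53.316228 m

dL = 0.044228 m


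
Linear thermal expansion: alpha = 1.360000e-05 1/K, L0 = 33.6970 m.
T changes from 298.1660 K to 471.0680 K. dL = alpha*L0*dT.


dT = 172.9020 K
dL = 1.360000e-05 * 33.6970 * 172.9020 = 0.079237 m
L_final = 33.776237 m

dL = 0.079237 m


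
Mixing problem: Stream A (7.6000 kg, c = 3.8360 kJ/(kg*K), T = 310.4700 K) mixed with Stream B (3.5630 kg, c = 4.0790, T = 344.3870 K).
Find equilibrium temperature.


num = 14056.4587
den = 43.6871
Tf = 321.7532 K

321.7532 K


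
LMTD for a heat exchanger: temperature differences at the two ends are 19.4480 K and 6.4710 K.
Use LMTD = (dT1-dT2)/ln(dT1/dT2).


dT1/dT2 = 3.0054
ln(dT1/dT2) = 1.1004
LMTD = 12.9770 / 1.1004 = 11.7928 K

11.7928 K


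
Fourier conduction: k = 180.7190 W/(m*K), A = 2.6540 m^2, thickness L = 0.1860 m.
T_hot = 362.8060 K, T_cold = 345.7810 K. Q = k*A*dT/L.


dT = 17.0250 K
Q = 180.7190 * 2.6540 * 17.0250 / 0.1860 = 43901.4546 W

43901.4546 W


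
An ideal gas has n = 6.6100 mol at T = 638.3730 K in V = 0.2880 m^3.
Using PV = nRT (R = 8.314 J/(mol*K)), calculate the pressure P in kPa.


P = nRT/V = 6.6100 * 8.314 * 638.3730 / 0.2880
= 35082.1329 / 0.2880 = 121812.9616 Pa = 121.8130 kPa

121.8130 kPa


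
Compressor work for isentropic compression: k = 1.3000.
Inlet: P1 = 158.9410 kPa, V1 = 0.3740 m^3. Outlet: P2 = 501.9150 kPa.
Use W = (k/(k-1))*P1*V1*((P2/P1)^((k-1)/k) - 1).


(k-1)/k = 0.2308
(P2/P1)^exp = 1.3039
W = 4.3333 * 158.9410 * 0.3740 * (1.3039 - 1) = 78.2821 kJ

78.2821 kJ


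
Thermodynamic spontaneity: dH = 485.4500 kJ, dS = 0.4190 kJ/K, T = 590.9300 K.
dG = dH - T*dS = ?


T*dS = 590.9300 * 0.4190 = 247.5997 kJ
dG = 485.4500 - 247.5997 = 237.8503 kJ (non-spontaneous)

dG = 237.8503 kJ, non-spontaneous


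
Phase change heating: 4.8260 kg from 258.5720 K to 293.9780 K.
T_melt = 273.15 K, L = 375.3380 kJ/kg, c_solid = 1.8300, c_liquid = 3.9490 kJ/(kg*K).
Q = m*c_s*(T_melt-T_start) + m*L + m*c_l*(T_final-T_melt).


Q1 (sensible, solid) = 4.8260 * 1.8300 * 14.5780 = 128.7468 kJ
Q2 (latent) = 4.8260 * 375.3380 = 1811.3812 kJ
Q3 (sensible, liquid) = 4.8260 * 3.9490 * 20.8280 = 396.9374 kJ
Q_total = 2337.0654 kJ

2337.0654 kJ


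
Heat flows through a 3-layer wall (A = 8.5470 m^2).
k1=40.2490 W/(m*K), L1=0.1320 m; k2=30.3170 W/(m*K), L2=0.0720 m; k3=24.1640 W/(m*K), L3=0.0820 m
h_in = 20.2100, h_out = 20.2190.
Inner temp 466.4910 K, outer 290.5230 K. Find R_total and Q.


R_conv_in = 1/(20.2100*8.5470) = 0.0058
R_1 = 0.1320/(40.2490*8.5470) = 0.0004
R_2 = 0.0720/(30.3170*8.5470) = 0.0003
R_3 = 0.0820/(24.1640*8.5470) = 0.0004
R_conv_out = 1/(20.2190*8.5470) = 0.0058
R_total = 0.0126 K/W
Q = 175.9680 / 0.0126 = 13927.6074 W

R_total = 0.0126 K/W, Q = 13927.6074 W


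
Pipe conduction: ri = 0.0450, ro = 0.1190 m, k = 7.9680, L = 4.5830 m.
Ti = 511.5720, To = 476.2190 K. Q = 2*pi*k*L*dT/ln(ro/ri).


dT = 35.3530 K
ln(ro/ri) = 0.9725
Q = 2*pi*7.9680*4.5830*35.3530 / 0.9725 = 8341.2883 W

8341.2883 W


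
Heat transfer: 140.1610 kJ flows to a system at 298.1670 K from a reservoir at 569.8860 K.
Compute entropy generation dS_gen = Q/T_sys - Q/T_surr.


dS_sys = 140.1610/298.1670 = 0.4701 kJ/K
dS_surr = -140.1610/569.8860 = -0.2459 kJ/K
dS_gen = 0.4701 - 0.2459 = 0.2241 kJ/K (irreversible)

dS_gen = 0.2241 kJ/K, irreversible


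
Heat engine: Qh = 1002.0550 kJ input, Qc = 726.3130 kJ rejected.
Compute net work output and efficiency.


W = 1002.0550 - 726.3130 = 275.7420 kJ
eta = 275.7420 / 1002.0550 = 0.2752 = 27.5177%

W = 275.7420 kJ, eta = 27.5177%


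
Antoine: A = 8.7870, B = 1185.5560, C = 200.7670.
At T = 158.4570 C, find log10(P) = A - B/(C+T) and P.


C+T = 359.2240
B/(C+T) = 3.3003
log10(P) = 8.7870 - 3.3003 = 5.4867
P = 10^5.4867 = 306672.5149 mmHg

306672.5149 mmHg


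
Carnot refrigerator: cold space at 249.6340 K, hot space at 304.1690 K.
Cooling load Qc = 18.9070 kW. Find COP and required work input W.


COP = 249.6340 / 54.5350 = 4.5775
W = 18.9070 / 4.5775 = 4.1304 kW

COP = 4.5775, W = 4.1304 kW


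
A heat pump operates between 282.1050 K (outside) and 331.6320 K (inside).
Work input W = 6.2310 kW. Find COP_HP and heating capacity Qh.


COP = 331.6320 / 49.5270 = 6.6960
Qh = 6.6960 * 6.2310 = 41.7227 kW

COP = 6.6960, Qh = 41.7227 kW


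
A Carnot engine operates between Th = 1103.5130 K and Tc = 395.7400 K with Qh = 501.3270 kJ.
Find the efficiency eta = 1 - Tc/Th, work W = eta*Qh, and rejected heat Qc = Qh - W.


eta = 1 - 395.7400/1103.5130 = 0.6414
W = 0.6414 * 501.3270 = 321.5419 kJ
Qc = 501.3270 - 321.5419 = 179.7851 kJ

eta = 64.1382%, W = 321.5419 kJ, Qc = 179.7851 kJ


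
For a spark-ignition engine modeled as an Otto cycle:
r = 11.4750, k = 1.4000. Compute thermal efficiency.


r^(k-1) = 2.6540
eta = 1 - 1/2.6540 = 0.6232 = 62.3210%

62.3210%


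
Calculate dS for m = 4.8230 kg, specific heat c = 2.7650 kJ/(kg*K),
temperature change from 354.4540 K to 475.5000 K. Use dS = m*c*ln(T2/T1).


T2/T1 = 1.3415
ln(T2/T1) = 0.2938
dS = 4.8230 * 2.7650 * 0.2938 = 3.9178 kJ/K

3.9178 kJ/K


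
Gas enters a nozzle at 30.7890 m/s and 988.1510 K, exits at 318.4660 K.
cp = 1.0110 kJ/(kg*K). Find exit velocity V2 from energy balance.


dT = 669.6850 K
2*cp*1000*dT = 1354103.0700
V1^2 = 947.9625
V2 = sqrt(1355051.0325) = 1164.0666 m/s

1164.0666 m/s


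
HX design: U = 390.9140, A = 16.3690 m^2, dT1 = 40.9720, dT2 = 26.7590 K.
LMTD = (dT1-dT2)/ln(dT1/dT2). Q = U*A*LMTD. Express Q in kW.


LMTD = 33.3624 K
Q = 390.9140 * 16.3690 * 33.3624 = 213481.9386 W = 213.4819 kW

213.4819 kW


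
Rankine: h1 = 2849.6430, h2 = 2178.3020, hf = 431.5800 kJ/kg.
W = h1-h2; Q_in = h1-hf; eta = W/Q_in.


W = 671.3410 kJ/kg
Q_in = 2418.0630 kJ/kg
eta = 0.2776 = 27.7636%

eta = 27.7636%


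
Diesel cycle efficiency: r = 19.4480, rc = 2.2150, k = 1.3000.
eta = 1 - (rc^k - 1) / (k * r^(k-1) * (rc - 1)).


r^(k-1) = 2.4359
rc^k = 2.8118
eta = 0.5291 = 52.9098%

52.9098%


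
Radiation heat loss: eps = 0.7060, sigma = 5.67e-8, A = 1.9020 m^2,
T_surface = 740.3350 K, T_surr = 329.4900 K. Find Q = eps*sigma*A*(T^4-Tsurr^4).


T^4 = 3.0041e+11
Tsurr^4 = 1.1786e+10
Q = 0.7060 * 5.67e-8 * 1.9020 * 2.8862e+11 = 21975.0211 W

21975.0211 W


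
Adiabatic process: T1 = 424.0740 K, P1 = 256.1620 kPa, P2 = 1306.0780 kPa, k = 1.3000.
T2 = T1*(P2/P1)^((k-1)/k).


(k-1)/k = 0.2308
(P2/P1)^exp = 1.4563
T2 = 424.0740 * 1.4563 = 617.5901 K

617.5901 K


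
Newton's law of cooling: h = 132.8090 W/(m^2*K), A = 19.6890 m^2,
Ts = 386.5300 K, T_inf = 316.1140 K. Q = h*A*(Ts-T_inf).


dT = 70.4160 K
Q = 132.8090 * 19.6890 * 70.4160 = 184129.1367 W

184129.1367 W


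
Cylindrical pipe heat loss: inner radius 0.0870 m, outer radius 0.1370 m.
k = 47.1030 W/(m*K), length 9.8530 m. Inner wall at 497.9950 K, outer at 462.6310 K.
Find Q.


dT = 35.3640 K
ln(ro/ri) = 0.4541
Q = 2*pi*47.1030*9.8530*35.3640 / 0.4541 = 227108.1957 W

227108.1957 W


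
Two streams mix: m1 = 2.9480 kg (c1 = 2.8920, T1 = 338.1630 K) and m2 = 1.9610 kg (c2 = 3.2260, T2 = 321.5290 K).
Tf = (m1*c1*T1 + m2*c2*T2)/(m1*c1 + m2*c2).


num = 4917.1001
den = 14.8518
Tf = 331.0777 K

331.0777 K


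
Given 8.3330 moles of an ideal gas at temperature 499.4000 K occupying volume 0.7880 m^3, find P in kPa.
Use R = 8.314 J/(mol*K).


P = nRT/V = 8.3330 * 8.314 * 499.4000 / 0.7880
= 34598.7127 / 0.7880 = 43906.9958 Pa = 43.9070 kPa

43.9070 kPa


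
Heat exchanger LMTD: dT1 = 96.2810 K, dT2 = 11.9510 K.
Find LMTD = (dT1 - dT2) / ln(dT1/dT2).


dT1/dT2 = 8.0563
ln(dT1/dT2) = 2.0865
LMTD = 84.3300 / 2.0865 = 40.4178 K

40.4178 K


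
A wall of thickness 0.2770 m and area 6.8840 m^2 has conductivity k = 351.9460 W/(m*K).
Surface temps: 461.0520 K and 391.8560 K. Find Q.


dT = 69.1960 K
Q = 351.9460 * 6.8840 * 69.1960 / 0.2770 = 605226.7519 W

605226.7519 W


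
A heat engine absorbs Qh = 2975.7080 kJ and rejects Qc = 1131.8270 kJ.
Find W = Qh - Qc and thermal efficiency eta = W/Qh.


W = 2975.7080 - 1131.8270 = 1843.8810 kJ
eta = 1843.8810 / 2975.7080 = 0.6196 = 61.9644%

W = 1843.8810 kJ, eta = 61.9644%


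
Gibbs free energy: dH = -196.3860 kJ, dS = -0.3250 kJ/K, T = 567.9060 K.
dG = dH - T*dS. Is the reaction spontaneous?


T*dS = 567.9060 * -0.3250 = -184.5694 kJ
dG = -196.3860 + 184.5694 = -11.8166 kJ (spontaneous)

dG = -11.8166 kJ, spontaneous


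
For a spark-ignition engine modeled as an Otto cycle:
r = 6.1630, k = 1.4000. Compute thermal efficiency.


r^(k-1) = 2.0697
eta = 1 - 1/2.0697 = 0.5168 = 51.6849%

51.6849%


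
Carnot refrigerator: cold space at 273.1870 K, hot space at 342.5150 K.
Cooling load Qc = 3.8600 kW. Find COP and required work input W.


COP = 273.1870 / 69.3280 = 3.9405
W = 3.8600 / 3.9405 = 0.9796 kW

COP = 3.9405, W = 0.9796 kW


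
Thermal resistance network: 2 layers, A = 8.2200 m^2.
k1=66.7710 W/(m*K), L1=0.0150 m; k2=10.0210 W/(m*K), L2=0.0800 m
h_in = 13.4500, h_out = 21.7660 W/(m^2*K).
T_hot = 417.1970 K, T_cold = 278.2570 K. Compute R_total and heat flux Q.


R_conv_in = 1/(13.4500*8.2200) = 0.0090
R_1 = 0.0150/(66.7710*8.2200) = 2.7329e-05
R_2 = 0.0800/(10.0210*8.2200) = 0.0010
R_conv_out = 1/(21.7660*8.2200) = 0.0056
R_total = 0.0156 K/W
Q = 138.9400 / 0.0156 = 8887.7977 W

R_total = 0.0156 K/W, Q = 8887.7977 W


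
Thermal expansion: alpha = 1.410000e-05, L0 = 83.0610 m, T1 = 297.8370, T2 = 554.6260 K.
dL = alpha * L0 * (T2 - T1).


dT = 256.7890 K
dL = 1.410000e-05 * 83.0610 * 256.7890 = 0.300741 m
L_final = 83.361741 m

dL = 0.300741 m


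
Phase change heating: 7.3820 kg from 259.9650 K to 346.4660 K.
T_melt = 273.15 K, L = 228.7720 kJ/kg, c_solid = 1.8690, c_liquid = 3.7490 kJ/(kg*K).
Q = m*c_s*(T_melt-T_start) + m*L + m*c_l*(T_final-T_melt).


Q1 (sensible, solid) = 7.3820 * 1.8690 * 13.1850 = 181.9129 kJ
Q2 (latent) = 7.3820 * 228.7720 = 1688.7949 kJ
Q3 (sensible, liquid) = 7.3820 * 3.7490 * 73.3160 = 2029.0290 kJ
Q_total = 3899.7367 kJ

3899.7367 kJ


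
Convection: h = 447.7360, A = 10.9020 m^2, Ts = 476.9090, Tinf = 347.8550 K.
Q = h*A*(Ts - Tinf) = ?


dT = 129.0540 K
Q = 447.7360 * 10.9020 * 129.0540 = 629940.6913 W

629940.6913 W


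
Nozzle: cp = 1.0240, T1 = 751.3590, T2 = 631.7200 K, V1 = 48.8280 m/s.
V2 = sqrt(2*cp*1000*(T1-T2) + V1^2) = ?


dT = 119.6390 K
2*cp*1000*dT = 245020.6720
V1^2 = 2384.1736
V2 = sqrt(247404.8456) = 497.3981 m/s

497.3981 m/s


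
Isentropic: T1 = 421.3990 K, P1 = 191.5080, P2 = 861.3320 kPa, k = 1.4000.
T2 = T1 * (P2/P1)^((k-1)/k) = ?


(k-1)/k = 0.2857
(P2/P1)^exp = 1.5366
T2 = 421.3990 * 1.5366 = 647.5305 K

647.5305 K


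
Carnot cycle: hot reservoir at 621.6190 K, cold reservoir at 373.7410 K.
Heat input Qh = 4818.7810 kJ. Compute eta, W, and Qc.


eta = 1 - 373.7410/621.6190 = 0.3988
W = 0.3988 * 4818.7810 = 1921.5465 kJ
Qc = 4818.7810 - 1921.5465 = 2897.2345 kJ

eta = 39.8762%, W = 1921.5465 kJ, Qc = 2897.2345 kJ


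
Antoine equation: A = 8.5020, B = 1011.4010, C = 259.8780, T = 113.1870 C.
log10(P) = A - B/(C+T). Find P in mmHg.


C+T = 373.0650
B/(C+T) = 2.7111
log10(P) = 8.5020 - 2.7111 = 5.7909
P = 10^5.7909 = 617933.3081 mmHg

617933.3081 mmHg


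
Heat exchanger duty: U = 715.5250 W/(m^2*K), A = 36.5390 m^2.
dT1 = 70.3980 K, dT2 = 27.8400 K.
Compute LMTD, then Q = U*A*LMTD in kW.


LMTD = 45.8752 K
Q = 715.5250 * 36.5390 * 45.8752 = 1199386.9748 W = 1199.3870 kW

1199.3870 kW


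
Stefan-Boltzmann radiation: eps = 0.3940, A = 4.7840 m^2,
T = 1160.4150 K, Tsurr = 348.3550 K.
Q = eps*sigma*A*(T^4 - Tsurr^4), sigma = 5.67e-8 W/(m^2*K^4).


T^4 = 1.8132e+12
Tsurr^4 = 1.4726e+10
Q = 0.3940 * 5.67e-8 * 4.7840 * 1.7985e+12 = 192212.7870 W

192212.7870 W


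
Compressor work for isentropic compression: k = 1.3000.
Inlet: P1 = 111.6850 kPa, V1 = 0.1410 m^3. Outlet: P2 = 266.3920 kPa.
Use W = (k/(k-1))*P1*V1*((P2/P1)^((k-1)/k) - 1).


(k-1)/k = 0.2308
(P2/P1)^exp = 1.2221
W = 4.3333 * 111.6850 * 0.1410 * (1.2221 - 1) = 15.1588 kJ

15.1588 kJ


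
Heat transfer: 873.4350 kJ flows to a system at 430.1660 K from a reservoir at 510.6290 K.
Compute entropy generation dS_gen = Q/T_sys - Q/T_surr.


dS_sys = 873.4350/430.1660 = 2.0305 kJ/K
dS_surr = -873.4350/510.6290 = -1.7105 kJ/K
dS_gen = 2.0305 - 1.7105 = 0.3200 kJ/K (irreversible)

dS_gen = 0.3200 kJ/K, irreversible


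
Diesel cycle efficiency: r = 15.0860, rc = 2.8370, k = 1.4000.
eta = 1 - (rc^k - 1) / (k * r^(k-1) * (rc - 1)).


r^(k-1) = 2.9609
rc^k = 4.3053
eta = 0.5659 = 56.5946%

56.5946%


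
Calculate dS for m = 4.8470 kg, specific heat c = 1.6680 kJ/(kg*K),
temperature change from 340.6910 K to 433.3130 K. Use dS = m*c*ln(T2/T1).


T2/T1 = 1.2719
ln(T2/T1) = 0.2405
dS = 4.8470 * 1.6680 * 0.2405 = 1.9443 kJ/K

1.9443 kJ/K


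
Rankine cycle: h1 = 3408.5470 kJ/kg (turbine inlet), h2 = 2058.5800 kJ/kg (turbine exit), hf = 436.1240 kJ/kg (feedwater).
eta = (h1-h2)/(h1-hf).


W = 1349.9670 kJ/kg
Q_in = 2972.4230 kJ/kg
eta = 0.4542 = 45.4164%

eta = 45.4164%


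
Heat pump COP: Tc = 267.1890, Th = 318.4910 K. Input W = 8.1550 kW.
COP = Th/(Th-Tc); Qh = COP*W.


COP = 318.4910 / 51.3020 = 6.2082
Qh = 6.2082 * 8.1550 = 50.6275 kW

COP = 6.2082, Qh = 50.6275 kW


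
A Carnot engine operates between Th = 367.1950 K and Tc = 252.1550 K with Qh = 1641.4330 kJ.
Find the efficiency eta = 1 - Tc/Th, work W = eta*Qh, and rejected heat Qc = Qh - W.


eta = 1 - 252.1550/367.1950 = 0.3133
W = 0.3133 * 1641.4330 = 514.2512 kJ
Qc = 1641.4330 - 514.2512 = 1127.1818 kJ

eta = 31.3294%, W = 514.2512 kJ, Qc = 1127.1818 kJ


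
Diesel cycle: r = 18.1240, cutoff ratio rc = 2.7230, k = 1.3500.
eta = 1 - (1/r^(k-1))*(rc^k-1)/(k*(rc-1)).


r^(k-1) = 2.7567
rc^k = 3.8665
eta = 0.5530 = 55.2968%

55.2968%


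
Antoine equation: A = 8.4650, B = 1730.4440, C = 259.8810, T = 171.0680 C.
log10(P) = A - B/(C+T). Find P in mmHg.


C+T = 430.9490
B/(C+T) = 4.0154
log10(P) = 8.4650 - 4.0154 = 4.4496
P = 10^4.4496 = 28156.1701 mmHg

28156.1701 mmHg


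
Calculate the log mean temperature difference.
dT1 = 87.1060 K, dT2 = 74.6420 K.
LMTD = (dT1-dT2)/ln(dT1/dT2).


dT1/dT2 = 1.1670
ln(dT1/dT2) = 0.1544
LMTD = 12.4640 / 0.1544 = 80.7137 K

80.7137 K


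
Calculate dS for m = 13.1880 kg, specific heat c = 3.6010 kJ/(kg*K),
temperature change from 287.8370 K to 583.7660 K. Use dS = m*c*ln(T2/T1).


T2/T1 = 2.0281
ln(T2/T1) = 0.7071
dS = 13.1880 * 3.6010 * 0.7071 = 33.5804 kJ/K

33.5804 kJ/K


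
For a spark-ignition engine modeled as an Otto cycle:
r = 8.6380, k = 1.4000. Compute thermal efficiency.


r^(k-1) = 2.3690
eta = 1 - 1/2.3690 = 0.5779 = 57.7881%

57.7881%


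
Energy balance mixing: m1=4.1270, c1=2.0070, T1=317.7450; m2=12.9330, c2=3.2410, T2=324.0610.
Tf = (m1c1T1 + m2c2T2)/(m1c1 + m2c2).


num = 16215.1398
den = 50.1987
Tf = 323.0188 K

323.0188 K


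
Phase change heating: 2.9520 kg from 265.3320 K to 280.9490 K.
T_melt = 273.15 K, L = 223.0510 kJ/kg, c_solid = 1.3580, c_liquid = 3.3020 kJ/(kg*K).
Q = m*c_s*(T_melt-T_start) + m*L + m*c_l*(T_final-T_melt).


Q1 (sensible, solid) = 2.9520 * 1.3580 * 7.8180 = 31.3409 kJ
Q2 (latent) = 2.9520 * 223.0510 = 658.4466 kJ
Q3 (sensible, liquid) = 2.9520 * 3.3020 * 7.7990 = 76.0208 kJ
Q_total = 765.8083 kJ

765.8083 kJ


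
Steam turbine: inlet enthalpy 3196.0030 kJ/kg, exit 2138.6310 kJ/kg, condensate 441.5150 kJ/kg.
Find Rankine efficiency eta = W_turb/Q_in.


W = 1057.3720 kJ/kg
Q_in = 2754.4880 kJ/kg
eta = 0.3839 = 38.3872%

eta = 38.3872%


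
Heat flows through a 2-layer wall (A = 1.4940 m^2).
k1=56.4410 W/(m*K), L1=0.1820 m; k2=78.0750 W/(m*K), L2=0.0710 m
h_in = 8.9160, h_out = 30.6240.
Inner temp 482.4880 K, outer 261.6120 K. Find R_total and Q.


R_conv_in = 1/(8.9160*1.4940) = 0.0751
R_1 = 0.1820/(56.4410*1.4940) = 0.0022
R_2 = 0.0710/(78.0750*1.4940) = 0.0006
R_conv_out = 1/(30.6240*1.4940) = 0.0219
R_total = 0.0997 K/W
Q = 220.8760 / 0.0997 = 2215.4920 W

R_total = 0.0997 K/W, Q = 2215.4920 W


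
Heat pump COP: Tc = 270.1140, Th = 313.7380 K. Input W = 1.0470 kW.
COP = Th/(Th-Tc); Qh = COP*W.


COP = 313.7380 / 43.6240 = 7.1919
Qh = 7.1919 * 1.0470 = 7.5299 kW

COP = 7.1919, Qh = 7.5299 kW


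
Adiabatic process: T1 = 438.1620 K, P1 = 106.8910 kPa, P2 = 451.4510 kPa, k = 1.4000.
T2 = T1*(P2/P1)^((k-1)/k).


(k-1)/k = 0.2857
(P2/P1)^exp = 1.5093
T2 = 438.1620 * 1.5093 = 661.2983 K

661.2983 K


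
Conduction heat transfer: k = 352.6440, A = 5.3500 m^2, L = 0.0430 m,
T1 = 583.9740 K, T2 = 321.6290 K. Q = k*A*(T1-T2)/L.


dT = 262.3450 K
Q = 352.6440 * 5.3500 * 262.3450 / 0.0430 = 1.1511e+07 W

1.1511e+07 W


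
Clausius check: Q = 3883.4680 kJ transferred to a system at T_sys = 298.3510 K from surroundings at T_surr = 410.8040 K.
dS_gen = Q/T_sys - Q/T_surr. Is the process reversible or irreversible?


dS_sys = 3883.4680/298.3510 = 13.0164 kJ/K
dS_surr = -3883.4680/410.8040 = -9.4533 kJ/K
dS_gen = 13.0164 - 9.4533 = 3.5631 kJ/K (irreversible)

dS_gen = 3.5631 kJ/K, irreversible


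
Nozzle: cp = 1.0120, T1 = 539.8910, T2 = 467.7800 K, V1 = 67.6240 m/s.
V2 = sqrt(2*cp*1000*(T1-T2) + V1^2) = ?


dT = 72.1110 K
2*cp*1000*dT = 145952.6640
V1^2 = 4573.0054
V2 = sqrt(150525.6694) = 387.9764 m/s

387.9764 m/s


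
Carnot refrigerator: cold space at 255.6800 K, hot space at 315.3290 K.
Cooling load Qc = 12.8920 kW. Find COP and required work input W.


COP = 255.6800 / 59.6490 = 4.2864
W = 12.8920 / 4.2864 = 3.0076 kW

COP = 4.2864, W = 3.0076 kW


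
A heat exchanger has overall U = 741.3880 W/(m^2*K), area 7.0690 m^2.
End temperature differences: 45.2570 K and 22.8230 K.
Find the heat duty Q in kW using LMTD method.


LMTD = 32.7700 K
Q = 741.3880 * 7.0690 * 32.7700 = 171743.6210 W = 171.7436 kW

171.7436 kW


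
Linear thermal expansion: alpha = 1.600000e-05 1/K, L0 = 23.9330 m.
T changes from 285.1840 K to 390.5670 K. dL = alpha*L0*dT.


dT = 105.3830 K
dL = 1.600000e-05 * 23.9330 * 105.3830 = 0.040354 m
L_final = 23.973354 m

dL = 0.040354 m


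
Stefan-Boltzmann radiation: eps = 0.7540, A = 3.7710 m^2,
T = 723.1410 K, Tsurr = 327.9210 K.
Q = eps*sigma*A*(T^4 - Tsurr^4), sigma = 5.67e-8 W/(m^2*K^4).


T^4 = 2.7346e+11
Tsurr^4 = 1.1563e+10
Q = 0.7540 * 5.67e-8 * 3.7710 * 2.6190e+11 = 42222.0415 W

42222.0415 W


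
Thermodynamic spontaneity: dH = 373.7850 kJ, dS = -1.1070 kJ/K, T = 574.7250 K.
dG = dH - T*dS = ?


T*dS = 574.7250 * -1.1070 = -636.2206 kJ
dG = 373.7850 + 636.2206 = 1010.0056 kJ (non-spontaneous)

dG = 1010.0056 kJ, non-spontaneous


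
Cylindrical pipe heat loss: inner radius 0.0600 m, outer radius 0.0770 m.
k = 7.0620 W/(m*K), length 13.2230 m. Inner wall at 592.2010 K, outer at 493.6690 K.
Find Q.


dT = 98.5320 K
ln(ro/ri) = 0.2495
Q = 2*pi*7.0620*13.2230*98.5320 / 0.2495 = 231746.1154 W

231746.1154 W


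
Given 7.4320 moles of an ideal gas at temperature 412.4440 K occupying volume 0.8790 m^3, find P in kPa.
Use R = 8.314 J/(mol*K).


P = nRT/V = 7.4320 * 8.314 * 412.4440 / 0.8790
= 25484.7696 / 0.8790 = 28992.9119 Pa = 28.9929 kPa

28.9929 kPa


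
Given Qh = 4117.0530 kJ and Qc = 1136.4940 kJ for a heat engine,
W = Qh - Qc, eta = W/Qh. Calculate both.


W = 4117.0530 - 1136.4940 = 2980.5590 kJ
eta = 2980.5590 / 4117.0530 = 0.7240 = 72.3954%

W = 2980.5590 kJ, eta = 72.3954%


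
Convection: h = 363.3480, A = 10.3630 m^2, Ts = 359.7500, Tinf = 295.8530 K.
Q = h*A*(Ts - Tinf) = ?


dT = 63.8970 K
Q = 363.3480 * 10.3630 * 63.8970 = 240596.1871 W

240596.1871 W


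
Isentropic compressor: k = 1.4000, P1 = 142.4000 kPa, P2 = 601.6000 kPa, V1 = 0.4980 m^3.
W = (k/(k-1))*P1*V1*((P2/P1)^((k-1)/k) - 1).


(k-1)/k = 0.2857
(P2/P1)^exp = 1.5094
W = 3.5000 * 142.4000 * 0.4980 * (1.5094 - 1) = 126.4304 kJ

126.4304 kJ


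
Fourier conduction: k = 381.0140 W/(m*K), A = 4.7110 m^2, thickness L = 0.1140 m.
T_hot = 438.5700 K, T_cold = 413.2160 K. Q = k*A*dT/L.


dT = 25.3540 K
Q = 381.0140 * 4.7110 * 25.3540 / 0.1140 = 399204.7247 W

399204.7247 W


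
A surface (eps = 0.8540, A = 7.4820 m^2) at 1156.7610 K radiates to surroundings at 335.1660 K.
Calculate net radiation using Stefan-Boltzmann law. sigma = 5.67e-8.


T^4 = 1.7905e+12
Tsurr^4 = 1.2619e+10
Q = 0.8540 * 5.67e-8 * 7.4820 * 1.7779e+12 = 644112.0810 W

644112.0810 W


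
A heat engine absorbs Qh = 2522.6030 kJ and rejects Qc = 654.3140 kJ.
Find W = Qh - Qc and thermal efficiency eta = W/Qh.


W = 2522.6030 - 654.3140 = 1868.2890 kJ
eta = 1868.2890 / 2522.6030 = 0.7406 = 74.0620%

W = 1868.2890 kJ, eta = 74.0620%


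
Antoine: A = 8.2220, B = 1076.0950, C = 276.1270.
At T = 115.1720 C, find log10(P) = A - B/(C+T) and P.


C+T = 391.2990
B/(C+T) = 2.7501
log10(P) = 8.2220 - 2.7501 = 5.4719
P = 10^5.4719 = 296443.4509 mmHg

296443.4509 mmHg


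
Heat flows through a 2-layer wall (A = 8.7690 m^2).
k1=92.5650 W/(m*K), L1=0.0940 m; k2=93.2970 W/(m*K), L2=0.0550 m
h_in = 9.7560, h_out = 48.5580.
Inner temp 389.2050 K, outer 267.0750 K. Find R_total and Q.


R_conv_in = 1/(9.7560*8.7690) = 0.0117
R_1 = 0.0940/(92.5650*8.7690) = 0.0001
R_2 = 0.0550/(93.2970*8.7690) = 6.7227e-05
R_conv_out = 1/(48.5580*8.7690) = 0.0023
R_total = 0.0142 K/W
Q = 122.1300 / 0.0142 = 8588.2776 W

R_total = 0.0142 K/W, Q = 8588.2776 W


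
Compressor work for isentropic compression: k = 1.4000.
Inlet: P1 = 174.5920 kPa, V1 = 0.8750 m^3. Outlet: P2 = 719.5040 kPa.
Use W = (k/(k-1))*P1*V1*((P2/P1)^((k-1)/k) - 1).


(k-1)/k = 0.2857
(P2/P1)^exp = 1.4987
W = 3.5000 * 174.5920 * 0.8750 * (1.4987 - 1) = 266.6528 kJ

266.6528 kJ


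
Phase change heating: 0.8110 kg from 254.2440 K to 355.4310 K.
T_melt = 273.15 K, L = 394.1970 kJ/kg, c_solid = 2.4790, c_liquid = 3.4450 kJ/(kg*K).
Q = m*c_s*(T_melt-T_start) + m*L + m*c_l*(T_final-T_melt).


Q1 (sensible, solid) = 0.8110 * 2.4790 * 18.9060 = 38.0099 kJ
Q2 (latent) = 0.8110 * 394.1970 = 319.6938 kJ
Q3 (sensible, liquid) = 0.8110 * 3.4450 * 82.2810 = 229.8845 kJ
Q_total = 587.5882 kJ

587.5882 kJ


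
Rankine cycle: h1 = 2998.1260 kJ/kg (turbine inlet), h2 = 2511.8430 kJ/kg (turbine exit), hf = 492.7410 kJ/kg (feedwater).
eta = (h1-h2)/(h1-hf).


W = 486.2830 kJ/kg
Q_in = 2505.3850 kJ/kg
eta = 0.1941 = 19.4095%

eta = 19.4095%


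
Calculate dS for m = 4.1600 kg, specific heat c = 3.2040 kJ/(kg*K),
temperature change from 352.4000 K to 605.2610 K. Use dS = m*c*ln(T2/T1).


T2/T1 = 1.7175
ln(T2/T1) = 0.5409
dS = 4.1600 * 3.2040 * 0.5409 = 7.2094 kJ/K

7.2094 kJ/K


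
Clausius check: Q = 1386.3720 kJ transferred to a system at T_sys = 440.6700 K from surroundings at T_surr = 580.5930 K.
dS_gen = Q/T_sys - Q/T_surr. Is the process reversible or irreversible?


dS_sys = 1386.3720/440.6700 = 3.1461 kJ/K
dS_surr = -1386.3720/580.5930 = -2.3879 kJ/K
dS_gen = 3.1461 - 2.3879 = 0.7582 kJ/K (irreversible)

dS_gen = 0.7582 kJ/K, irreversible


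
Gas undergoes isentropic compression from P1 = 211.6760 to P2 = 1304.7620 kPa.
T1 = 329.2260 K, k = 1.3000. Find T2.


(k-1)/k = 0.2308
(P2/P1)^exp = 1.5215
T2 = 329.2260 * 1.5215 = 500.9212 K

500.9212 K


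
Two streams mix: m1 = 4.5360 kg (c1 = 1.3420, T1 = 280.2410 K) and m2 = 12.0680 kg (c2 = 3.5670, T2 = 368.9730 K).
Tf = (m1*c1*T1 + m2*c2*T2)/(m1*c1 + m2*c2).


num = 17588.9313
den = 49.1339
Tf = 357.9798 K

357.9798 K


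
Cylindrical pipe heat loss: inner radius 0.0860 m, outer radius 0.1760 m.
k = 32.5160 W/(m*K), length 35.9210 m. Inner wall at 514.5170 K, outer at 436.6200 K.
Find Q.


dT = 77.8970 K
ln(ro/ri) = 0.7161
Q = 2*pi*32.5160*35.9210*77.8970 / 0.7161 = 798270.7275 W

798270.7275 W


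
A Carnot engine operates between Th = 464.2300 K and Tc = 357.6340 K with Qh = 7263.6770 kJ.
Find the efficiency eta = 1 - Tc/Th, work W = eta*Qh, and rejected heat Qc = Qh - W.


eta = 1 - 357.6340/464.2300 = 0.2296
W = 0.2296 * 7263.6770 = 1667.8778 kJ
Qc = 7263.6770 - 1667.8778 = 5595.7992 kJ

eta = 22.9619%, W = 1667.8778 kJ, Qc = 5595.7992 kJ


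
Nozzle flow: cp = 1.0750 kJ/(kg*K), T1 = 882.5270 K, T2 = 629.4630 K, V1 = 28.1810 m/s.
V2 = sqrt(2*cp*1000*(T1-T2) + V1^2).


dT = 253.0640 K
2*cp*1000*dT = 544087.6000
V1^2 = 794.1688
V2 = sqrt(544881.7688) = 738.1611 m/s

738.1611 m/s


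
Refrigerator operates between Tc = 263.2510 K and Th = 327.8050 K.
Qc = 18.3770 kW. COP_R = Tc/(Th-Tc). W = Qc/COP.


COP = 263.2510 / 64.5540 = 4.0780
W = 18.3770 / 4.0780 = 4.5064 kW

COP = 4.0780, W = 4.5064 kW


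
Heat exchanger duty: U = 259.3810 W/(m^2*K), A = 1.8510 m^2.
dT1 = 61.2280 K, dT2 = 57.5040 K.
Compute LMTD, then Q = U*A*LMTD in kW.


LMTD = 59.3465 K
Q = 259.3810 * 1.8510 * 59.3465 = 28493.1126 W = 28.4931 kW

28.4931 kW


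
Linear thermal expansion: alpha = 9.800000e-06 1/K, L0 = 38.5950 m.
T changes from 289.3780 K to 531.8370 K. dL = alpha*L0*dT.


dT = 242.4590 K
dL = 9.800000e-06 * 38.5950 * 242.4590 = 0.091706 m
L_final = 38.686706 m

dL = 0.091706 m


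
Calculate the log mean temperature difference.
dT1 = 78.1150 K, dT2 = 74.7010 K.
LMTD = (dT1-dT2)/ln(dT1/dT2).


dT1/dT2 = 1.0457
ln(dT1/dT2) = 0.0447
LMTD = 3.4140 / 0.0447 = 76.3953 K

76.3953 K


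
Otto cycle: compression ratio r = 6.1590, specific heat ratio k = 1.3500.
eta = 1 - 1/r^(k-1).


r^(k-1) = 1.8894
eta = 1 - 1/1.8894 = 0.4707 = 47.0737%

47.0737%


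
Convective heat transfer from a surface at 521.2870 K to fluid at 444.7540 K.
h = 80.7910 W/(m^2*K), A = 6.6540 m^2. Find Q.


dT = 76.5330 K
Q = 80.7910 * 6.6540 * 76.5330 = 41142.8638 W

41142.8638 W


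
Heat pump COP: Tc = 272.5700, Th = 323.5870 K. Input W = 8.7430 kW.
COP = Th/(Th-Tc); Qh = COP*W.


COP = 323.5870 / 51.0170 = 6.3427
Qh = 6.3427 * 8.7430 = 55.4545 kW

COP = 6.3427, Qh = 55.4545 kW


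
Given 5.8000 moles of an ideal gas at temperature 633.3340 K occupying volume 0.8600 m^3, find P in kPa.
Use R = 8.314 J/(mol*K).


P = nRT/V = 5.8000 * 8.314 * 633.3340 / 0.8600
= 30540.1255 / 0.8600 = 35511.7738 Pa = 35.5118 kPa

35.5118 kPa


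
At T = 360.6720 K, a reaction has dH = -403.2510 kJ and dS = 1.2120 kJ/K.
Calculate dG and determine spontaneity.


T*dS = 360.6720 * 1.2120 = 437.1345 kJ
dG = -403.2510 - 437.1345 = -840.3855 kJ (spontaneous)

dG = -840.3855 kJ, spontaneous


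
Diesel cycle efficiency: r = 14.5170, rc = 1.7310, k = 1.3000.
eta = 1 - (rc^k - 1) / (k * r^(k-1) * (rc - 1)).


r^(k-1) = 2.2313
rc^k = 2.0407
eta = 0.5092 = 50.9188%

50.9188%


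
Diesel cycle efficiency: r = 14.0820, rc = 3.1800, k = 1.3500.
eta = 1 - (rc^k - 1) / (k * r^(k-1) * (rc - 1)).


r^(k-1) = 2.5237
rc^k = 4.7673
eta = 0.4928 = 49.2761%

49.2761%


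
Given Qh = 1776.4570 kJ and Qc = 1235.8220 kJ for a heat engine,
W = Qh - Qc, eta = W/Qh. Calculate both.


W = 1776.4570 - 1235.8220 = 540.6350 kJ
eta = 540.6350 / 1776.4570 = 0.3043 = 30.4333%

W = 540.6350 kJ, eta = 30.4333%


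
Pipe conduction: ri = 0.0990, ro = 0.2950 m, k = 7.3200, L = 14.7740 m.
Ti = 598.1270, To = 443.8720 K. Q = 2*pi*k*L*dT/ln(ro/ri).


dT = 154.2550 K
ln(ro/ri) = 1.0919
Q = 2*pi*7.3200*14.7740*154.2550 / 1.0919 = 95998.2079 W

95998.2079 W


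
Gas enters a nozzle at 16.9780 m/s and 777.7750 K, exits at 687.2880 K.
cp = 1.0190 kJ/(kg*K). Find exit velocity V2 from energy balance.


dT = 90.4870 K
2*cp*1000*dT = 184412.5060
V1^2 = 288.2525
V2 = sqrt(184700.7585) = 429.7683 m/s

429.7683 m/s


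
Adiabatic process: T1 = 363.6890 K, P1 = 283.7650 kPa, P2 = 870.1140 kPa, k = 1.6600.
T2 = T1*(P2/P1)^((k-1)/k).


(k-1)/k = 0.3976
(P2/P1)^exp = 1.5613
T2 = 363.6890 * 1.5613 = 567.8119 K

567.8119 K


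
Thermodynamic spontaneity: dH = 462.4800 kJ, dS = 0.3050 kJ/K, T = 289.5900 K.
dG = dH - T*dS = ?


T*dS = 289.5900 * 0.3050 = 88.3249 kJ
dG = 462.4800 - 88.3249 = 374.1551 kJ (non-spontaneous)

dG = 374.1551 kJ, non-spontaneous


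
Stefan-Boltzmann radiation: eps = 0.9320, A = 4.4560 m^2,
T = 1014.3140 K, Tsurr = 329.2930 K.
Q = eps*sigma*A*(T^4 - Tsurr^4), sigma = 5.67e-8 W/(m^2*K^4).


T^4 = 1.0585e+12
Tsurr^4 = 1.1758e+10
Q = 0.9320 * 5.67e-8 * 4.4560 * 1.0467e+12 = 246480.5455 W

246480.5455 W


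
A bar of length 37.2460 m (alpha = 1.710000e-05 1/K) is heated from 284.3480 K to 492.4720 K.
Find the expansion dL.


dT = 208.1240 K
dL = 1.710000e-05 * 37.2460 * 208.1240 = 0.132556 m
L_final = 37.378556 m

dL = 0.132556 m


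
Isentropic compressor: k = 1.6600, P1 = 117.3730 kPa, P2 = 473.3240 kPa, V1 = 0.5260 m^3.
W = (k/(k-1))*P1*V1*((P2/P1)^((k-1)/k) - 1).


(k-1)/k = 0.3976
(P2/P1)^exp = 1.7409
W = 2.5152 * 117.3730 * 0.5260 * (1.7409 - 1) = 115.0495 kJ

115.0495 kJ


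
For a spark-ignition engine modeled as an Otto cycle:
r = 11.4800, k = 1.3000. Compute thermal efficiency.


r^(k-1) = 2.0796
eta = 1 - 1/2.0796 = 0.5191 = 51.9141%

51.9141%


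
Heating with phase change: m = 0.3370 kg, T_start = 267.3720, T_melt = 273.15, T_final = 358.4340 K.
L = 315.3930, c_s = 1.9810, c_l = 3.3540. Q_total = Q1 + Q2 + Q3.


Q1 (sensible, solid) = 0.3370 * 1.9810 * 5.7780 = 3.8574 kJ
Q2 (latent) = 0.3370 * 315.3930 = 106.2874 kJ
Q3 (sensible, liquid) = 0.3370 * 3.3540 * 85.2840 = 96.3963 kJ
Q_total = 206.5412 kJ

206.5412 kJ


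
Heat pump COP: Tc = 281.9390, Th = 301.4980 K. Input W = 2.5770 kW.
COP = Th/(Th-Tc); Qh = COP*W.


COP = 301.4980 / 19.5590 = 15.4148
Qh = 15.4148 * 2.5770 = 39.7239 kW

COP = 15.4148, Qh = 39.7239 kW


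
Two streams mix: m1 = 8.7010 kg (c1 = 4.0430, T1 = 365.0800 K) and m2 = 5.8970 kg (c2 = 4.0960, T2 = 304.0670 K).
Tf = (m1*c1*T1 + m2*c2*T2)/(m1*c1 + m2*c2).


num = 20187.3048
den = 59.3323
Tf = 340.2417 K

340.2417 K
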